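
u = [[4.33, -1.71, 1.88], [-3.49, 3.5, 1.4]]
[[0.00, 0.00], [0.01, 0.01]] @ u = [[0.0, 0.0, 0.0], [0.01, 0.02, 0.03]]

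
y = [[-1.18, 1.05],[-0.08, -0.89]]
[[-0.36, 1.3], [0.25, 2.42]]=y @[[0.05, -3.26],[-0.29, -2.43]]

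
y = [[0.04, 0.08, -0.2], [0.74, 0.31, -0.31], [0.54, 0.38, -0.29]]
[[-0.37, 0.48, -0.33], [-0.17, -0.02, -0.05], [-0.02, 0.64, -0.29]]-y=[[-0.41,0.4,-0.13], [-0.91,-0.33,0.26], [-0.56,0.26,0.00]]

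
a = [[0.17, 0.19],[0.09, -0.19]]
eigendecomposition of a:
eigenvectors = [[0.98, -0.43], [0.22, 0.9]]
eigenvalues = [0.21, -0.23]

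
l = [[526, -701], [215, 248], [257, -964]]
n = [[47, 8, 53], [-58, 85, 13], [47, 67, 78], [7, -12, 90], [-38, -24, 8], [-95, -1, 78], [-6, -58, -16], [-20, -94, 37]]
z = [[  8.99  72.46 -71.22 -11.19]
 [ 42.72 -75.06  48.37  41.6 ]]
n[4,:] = [-38, -24, 8]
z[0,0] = 8.99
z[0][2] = -71.22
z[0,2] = -71.22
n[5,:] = [-95, -1, 78]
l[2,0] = 257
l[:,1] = [-701, 248, -964]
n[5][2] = 78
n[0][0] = 47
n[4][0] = -38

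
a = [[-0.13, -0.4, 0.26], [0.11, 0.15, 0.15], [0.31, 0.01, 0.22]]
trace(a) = 0.24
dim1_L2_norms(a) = [0.49, 0.24, 0.38]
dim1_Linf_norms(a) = [0.4, 0.15, 0.31]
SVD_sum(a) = [[-0.14,  -0.41,  0.23],[0.03,  0.07,  -0.04],[-0.00,  -0.00,  0.00]] + [[0.02, 0.00, 0.02],  [0.15, 0.02, 0.13],  [0.28, 0.04, 0.25]] + [[-0.01, 0.01, 0.01], [-0.06, 0.05, 0.06], [0.03, -0.03, -0.03]]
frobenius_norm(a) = 0.67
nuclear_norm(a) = 1.04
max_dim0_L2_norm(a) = 0.43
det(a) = -0.02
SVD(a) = [[0.98, 0.08, -0.16],[-0.18, 0.46, -0.87],[0.00, 0.88, 0.47]] @ diag([0.5009299037430656, 0.4263377075854352, 0.11621269563502451]) @ [[-0.29,-0.84,0.46], [0.74,0.11,0.67], [0.61,-0.53,-0.59]]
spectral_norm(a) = 0.50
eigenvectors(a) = [[(-0.85+0j), 0.07+0.35j, 0.07-0.35j], [(0.03+0j), 0.51-0.37j, 0.51+0.37j], [0.53+0.00j, 0.69+0.00j, (0.69-0j)]]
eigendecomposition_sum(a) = [[(-0.19+0j), -0.18+0.00j, 0.15-0.00j], [(0.01-0j), (0.01-0j), -0.01+0.00j], [0.12-0.00j, (0.11-0j), -0.10+0.00j]] + [[(0.03+0.04j), -0.11-0.01j, (0.05+0.07j)], [(0.05-0.08j), 0.07+0.18j, (0.08-0.14j)], [0.10-0.04j, (-0.05+0.21j), (0.16-0.07j)]] + [[(0.03-0.04j), (-0.11+0.01j), (0.05-0.07j)], [(0.05+0.08j), (0.07-0.18j), (0.08+0.14j)], [0.10+0.04j, -0.05-0.21j, 0.16+0.07j]]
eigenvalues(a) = [(-0.28+0j), (0.26+0.15j), (0.26-0.15j)]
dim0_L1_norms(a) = [0.55, 0.56, 0.63]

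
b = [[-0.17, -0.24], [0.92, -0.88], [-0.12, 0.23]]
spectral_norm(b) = 1.30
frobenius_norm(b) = 1.33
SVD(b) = [[0.04, -0.96], [0.98, 0.09], [-0.19, 0.26]] @ diag([1.2975760541351782, 0.3014902713770062]) @ [[0.71, -0.71], [0.71, 0.71]]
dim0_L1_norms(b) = [1.21, 1.35]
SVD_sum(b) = [[0.03, -0.03],[0.90, -0.9],[-0.18, 0.17]] + [[-0.2, -0.21], [0.02, 0.02], [0.06, 0.06]]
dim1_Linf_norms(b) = [0.24, 0.92, 0.23]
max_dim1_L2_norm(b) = 1.27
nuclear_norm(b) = 1.60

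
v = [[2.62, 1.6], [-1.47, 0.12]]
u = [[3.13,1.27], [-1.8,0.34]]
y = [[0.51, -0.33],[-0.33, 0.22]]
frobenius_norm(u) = 3.84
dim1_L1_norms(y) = [0.84, 0.55]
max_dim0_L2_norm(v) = 3.0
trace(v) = 2.74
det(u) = 3.35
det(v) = 2.67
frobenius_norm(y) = 0.73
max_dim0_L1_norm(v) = 4.09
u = v + y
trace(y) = 0.73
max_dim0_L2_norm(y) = 0.61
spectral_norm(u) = 3.74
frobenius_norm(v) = 3.41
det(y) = 0.00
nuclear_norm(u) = 4.63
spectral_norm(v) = 3.31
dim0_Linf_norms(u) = [3.13, 1.27]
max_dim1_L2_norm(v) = 3.07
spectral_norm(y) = 0.73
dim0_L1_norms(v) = [4.09, 1.72]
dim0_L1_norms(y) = [0.84, 0.55]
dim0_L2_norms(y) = [0.61, 0.4]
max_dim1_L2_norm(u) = 3.38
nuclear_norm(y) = 0.73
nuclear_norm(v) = 4.11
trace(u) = 3.47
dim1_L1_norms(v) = [4.22, 1.59]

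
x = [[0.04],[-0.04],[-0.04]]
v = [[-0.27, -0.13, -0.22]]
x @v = [[-0.01, -0.01, -0.01], [0.01, 0.01, 0.01], [0.01, 0.01, 0.01]]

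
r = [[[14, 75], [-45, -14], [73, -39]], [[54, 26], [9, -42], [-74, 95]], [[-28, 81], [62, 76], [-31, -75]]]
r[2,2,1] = -75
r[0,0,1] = 75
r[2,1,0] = 62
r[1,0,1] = 26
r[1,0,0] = 54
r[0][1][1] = -14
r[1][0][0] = 54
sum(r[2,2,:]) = -106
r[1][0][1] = 26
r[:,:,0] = [[14, -45, 73], [54, 9, -74], [-28, 62, -31]]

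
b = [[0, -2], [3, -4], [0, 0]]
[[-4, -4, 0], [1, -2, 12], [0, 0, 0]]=b @ [[3, 2, 4], [2, 2, 0]]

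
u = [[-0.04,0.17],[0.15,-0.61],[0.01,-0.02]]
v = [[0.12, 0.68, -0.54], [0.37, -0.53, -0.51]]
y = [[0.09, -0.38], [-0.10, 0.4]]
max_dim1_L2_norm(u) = 0.63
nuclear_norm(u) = 0.66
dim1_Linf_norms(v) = [0.68, 0.53]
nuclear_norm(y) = 0.57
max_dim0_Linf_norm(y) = 0.4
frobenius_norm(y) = 0.57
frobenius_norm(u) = 0.65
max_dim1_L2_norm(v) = 0.88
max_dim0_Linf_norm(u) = 0.61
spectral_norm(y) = 0.57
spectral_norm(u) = 0.65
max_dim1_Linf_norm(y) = 0.4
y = v @ u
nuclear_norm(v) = 1.70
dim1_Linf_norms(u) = [0.17, 0.61, 0.02]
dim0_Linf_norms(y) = [0.1, 0.4]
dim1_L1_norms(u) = [0.21, 0.76, 0.03]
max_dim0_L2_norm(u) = 0.63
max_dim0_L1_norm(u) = 0.8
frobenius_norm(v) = 1.20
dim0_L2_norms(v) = [0.39, 0.86, 0.74]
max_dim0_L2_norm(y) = 0.55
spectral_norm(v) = 0.89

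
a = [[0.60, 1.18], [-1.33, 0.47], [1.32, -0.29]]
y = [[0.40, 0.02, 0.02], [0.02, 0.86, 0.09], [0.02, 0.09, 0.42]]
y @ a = [[0.24, 0.48], [-1.01, 0.4], [0.45, -0.06]]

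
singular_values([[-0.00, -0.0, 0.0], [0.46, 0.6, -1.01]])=[1.26, 0.0]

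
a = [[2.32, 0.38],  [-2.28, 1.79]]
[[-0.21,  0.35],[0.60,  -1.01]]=a @ [[-0.12, 0.20], [0.18, -0.31]]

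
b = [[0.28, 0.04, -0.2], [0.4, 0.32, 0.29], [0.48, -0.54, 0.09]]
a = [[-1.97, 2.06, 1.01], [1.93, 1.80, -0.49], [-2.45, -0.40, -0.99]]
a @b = [[0.76, 0.03, 1.08], [1.03, 0.92, 0.09], [-1.32, 0.31, 0.28]]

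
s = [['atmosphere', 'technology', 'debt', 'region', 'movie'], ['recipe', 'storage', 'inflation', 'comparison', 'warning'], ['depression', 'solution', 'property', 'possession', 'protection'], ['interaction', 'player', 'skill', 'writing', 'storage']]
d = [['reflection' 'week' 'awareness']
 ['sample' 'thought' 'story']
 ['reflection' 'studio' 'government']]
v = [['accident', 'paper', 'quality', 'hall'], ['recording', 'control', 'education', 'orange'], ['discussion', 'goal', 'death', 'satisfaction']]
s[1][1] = 'storage'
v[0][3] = 'hall'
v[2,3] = 'satisfaction'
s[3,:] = ['interaction', 'player', 'skill', 'writing', 'storage']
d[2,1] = 'studio'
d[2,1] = 'studio'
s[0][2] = 'debt'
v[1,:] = ['recording', 'control', 'education', 'orange']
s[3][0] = 'interaction'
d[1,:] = ['sample', 'thought', 'story']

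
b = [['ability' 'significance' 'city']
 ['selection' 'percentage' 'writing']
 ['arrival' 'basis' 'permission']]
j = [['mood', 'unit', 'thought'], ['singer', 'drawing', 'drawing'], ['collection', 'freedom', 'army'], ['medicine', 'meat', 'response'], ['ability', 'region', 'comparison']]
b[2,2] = 'permission'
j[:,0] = ['mood', 'singer', 'collection', 'medicine', 'ability']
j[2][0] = 'collection'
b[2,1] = 'basis'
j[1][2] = 'drawing'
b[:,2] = ['city', 'writing', 'permission']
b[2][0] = 'arrival'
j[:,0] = ['mood', 'singer', 'collection', 'medicine', 'ability']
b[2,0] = 'arrival'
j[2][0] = 'collection'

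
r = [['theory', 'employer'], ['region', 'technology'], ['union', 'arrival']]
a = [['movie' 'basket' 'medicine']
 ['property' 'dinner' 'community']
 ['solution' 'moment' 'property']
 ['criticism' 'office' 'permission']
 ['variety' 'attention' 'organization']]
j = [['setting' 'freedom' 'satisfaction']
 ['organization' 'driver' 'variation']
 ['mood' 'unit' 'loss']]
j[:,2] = ['satisfaction', 'variation', 'loss']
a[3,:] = ['criticism', 'office', 'permission']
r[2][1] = 'arrival'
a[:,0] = ['movie', 'property', 'solution', 'criticism', 'variety']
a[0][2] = 'medicine'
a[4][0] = 'variety'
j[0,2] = 'satisfaction'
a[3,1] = 'office'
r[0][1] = 'employer'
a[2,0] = 'solution'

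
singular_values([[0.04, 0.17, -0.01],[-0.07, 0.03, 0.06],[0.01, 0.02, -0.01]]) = [0.18, 0.1, 0.0]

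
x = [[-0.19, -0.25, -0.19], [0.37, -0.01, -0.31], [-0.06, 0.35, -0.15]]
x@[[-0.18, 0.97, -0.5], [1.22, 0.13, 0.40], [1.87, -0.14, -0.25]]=[[-0.63, -0.19, 0.04], [-0.66, 0.4, -0.11], [0.16, 0.01, 0.21]]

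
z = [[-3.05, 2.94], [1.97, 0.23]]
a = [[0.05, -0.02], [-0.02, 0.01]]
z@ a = [[-0.21, 0.09], [0.09, -0.04]]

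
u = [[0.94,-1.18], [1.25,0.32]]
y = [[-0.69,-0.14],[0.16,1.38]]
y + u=[[0.25, -1.32], [1.41, 1.70]]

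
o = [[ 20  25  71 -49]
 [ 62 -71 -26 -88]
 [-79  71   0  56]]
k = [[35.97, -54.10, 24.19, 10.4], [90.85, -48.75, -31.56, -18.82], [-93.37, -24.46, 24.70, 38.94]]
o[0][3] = -49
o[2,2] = 0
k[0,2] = 24.19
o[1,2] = -26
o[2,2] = 0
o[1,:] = [62, -71, -26, -88]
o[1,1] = -71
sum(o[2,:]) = 48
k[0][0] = 35.97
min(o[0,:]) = -49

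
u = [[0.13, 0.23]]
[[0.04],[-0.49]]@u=[[0.01, 0.01],[-0.06, -0.11]]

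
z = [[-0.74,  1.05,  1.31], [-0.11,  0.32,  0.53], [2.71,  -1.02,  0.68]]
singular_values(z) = [3.11, 1.72, 0.01]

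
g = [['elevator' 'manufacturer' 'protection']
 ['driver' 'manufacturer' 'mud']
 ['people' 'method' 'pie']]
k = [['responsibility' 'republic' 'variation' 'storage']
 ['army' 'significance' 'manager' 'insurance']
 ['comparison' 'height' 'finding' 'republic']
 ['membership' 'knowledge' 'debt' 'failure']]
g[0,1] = 'manufacturer'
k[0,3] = 'storage'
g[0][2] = 'protection'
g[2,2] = 'pie'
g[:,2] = ['protection', 'mud', 'pie']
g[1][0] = 'driver'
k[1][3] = 'insurance'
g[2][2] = 'pie'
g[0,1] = 'manufacturer'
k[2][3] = 'republic'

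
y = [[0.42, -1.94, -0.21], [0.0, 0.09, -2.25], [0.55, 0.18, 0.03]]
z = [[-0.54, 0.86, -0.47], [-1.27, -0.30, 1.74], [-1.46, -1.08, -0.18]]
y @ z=[[2.54, 1.17, -3.54],[3.17, 2.4, 0.56],[-0.57, 0.39, 0.05]]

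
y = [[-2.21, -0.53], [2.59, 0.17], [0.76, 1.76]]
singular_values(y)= [3.62, 1.58]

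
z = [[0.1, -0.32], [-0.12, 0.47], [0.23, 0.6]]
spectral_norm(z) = 0.83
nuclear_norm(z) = 1.10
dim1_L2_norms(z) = [0.34, 0.49, 0.64]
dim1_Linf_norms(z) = [0.32, 0.47, 0.6]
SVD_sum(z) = [[-0.03,-0.31],[0.04,0.46],[0.05,0.61]] + [[0.13, -0.01], [-0.16, 0.01], [0.18, -0.01]]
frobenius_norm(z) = 0.87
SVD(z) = [[0.37, 0.46], [-0.55, -0.58], [-0.74, 0.67]] @ diag([0.8290553854361032, 0.27067908652017125]) @ [[-0.08, -1.0], [1.00, -0.08]]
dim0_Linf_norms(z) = [0.23, 0.6]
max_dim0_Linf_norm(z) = 0.6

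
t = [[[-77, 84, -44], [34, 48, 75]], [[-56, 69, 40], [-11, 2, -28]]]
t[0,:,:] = [[-77, 84, -44], [34, 48, 75]]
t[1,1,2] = -28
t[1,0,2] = 40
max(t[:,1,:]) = 75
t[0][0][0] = -77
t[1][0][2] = 40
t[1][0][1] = 69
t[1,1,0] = -11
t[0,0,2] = -44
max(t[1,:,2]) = 40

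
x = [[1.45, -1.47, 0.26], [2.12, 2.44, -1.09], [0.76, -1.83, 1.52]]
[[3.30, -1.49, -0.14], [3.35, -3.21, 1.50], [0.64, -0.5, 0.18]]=x@[[1.75, -1.25, 0.37],[-0.76, -0.21, 0.57],[-1.37, 0.04, 0.62]]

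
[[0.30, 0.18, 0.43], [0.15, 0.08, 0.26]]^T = [[0.30, 0.15],[0.18, 0.08],[0.43, 0.26]]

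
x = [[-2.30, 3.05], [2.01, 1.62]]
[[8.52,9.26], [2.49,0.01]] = x@[[-0.63, -1.52], [2.32, 1.89]]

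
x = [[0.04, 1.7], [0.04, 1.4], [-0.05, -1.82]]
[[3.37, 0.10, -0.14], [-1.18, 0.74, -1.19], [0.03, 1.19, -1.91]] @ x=[[0.15, 6.12], [0.04, 1.20], [0.14, 5.19]]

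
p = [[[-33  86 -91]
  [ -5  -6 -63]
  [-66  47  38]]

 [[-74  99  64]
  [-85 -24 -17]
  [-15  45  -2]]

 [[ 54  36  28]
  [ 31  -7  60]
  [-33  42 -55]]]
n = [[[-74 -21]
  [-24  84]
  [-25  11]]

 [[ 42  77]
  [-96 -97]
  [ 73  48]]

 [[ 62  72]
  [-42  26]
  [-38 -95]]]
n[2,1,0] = -42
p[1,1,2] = -17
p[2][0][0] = 54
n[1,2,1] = 48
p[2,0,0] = 54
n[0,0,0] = -74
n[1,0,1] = 77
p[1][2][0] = -15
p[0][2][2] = 38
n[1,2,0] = 73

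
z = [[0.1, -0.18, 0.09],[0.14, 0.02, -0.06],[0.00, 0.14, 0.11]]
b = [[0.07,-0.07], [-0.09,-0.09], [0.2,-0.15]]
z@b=[[0.04, -0.00], [-0.00, -0.00], [0.01, -0.03]]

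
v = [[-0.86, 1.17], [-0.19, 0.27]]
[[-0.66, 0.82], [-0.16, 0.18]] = v @ [[-0.85,-1.03], [-1.19,-0.06]]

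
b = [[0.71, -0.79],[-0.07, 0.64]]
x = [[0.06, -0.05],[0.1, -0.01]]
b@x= [[-0.04, -0.03], [0.06, -0.0]]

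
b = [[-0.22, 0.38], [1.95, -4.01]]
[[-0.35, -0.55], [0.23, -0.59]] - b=[[-0.13, -0.93], [-1.72, 3.42]]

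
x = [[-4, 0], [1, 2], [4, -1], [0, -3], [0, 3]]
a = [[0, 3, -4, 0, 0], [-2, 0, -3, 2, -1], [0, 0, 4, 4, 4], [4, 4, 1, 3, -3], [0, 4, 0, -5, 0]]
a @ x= [[-13, 10], [-4, -6], [16, -4], [-8, -11], [4, 23]]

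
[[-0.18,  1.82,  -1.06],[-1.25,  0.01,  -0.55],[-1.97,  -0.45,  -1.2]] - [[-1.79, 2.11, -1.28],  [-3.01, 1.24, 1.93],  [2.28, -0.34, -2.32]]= [[1.61, -0.29, 0.22], [1.76, -1.23, -2.48], [-4.25, -0.11, 1.12]]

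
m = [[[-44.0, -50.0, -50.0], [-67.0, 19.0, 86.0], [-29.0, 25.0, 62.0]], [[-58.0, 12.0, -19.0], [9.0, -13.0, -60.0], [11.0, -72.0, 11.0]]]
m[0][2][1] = 25.0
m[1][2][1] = -72.0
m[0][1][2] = 86.0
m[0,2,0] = -29.0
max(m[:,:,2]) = 86.0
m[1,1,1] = -13.0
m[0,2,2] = 62.0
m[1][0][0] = -58.0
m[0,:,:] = [[-44.0, -50.0, -50.0], [-67.0, 19.0, 86.0], [-29.0, 25.0, 62.0]]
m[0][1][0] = -67.0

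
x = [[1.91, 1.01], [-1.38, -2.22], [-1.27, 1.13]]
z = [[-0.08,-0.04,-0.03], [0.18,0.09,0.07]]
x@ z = [[0.03, 0.01, 0.01], [-0.29, -0.14, -0.11], [0.3, 0.15, 0.12]]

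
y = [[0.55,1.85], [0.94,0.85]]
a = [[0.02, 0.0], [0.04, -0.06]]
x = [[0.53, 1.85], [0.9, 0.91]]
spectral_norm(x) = 2.25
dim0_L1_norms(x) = [1.43, 2.76]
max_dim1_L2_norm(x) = 1.92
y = a + x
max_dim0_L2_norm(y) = 2.04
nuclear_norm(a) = 0.09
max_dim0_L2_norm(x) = 2.06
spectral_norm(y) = 2.24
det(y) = -1.27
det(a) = -0.00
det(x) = -1.18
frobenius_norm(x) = 2.31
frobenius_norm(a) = 0.07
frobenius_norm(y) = 2.31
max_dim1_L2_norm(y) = 1.93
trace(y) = 1.40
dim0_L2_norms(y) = [1.09, 2.04]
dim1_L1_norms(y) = [2.4, 1.79]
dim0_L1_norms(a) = [0.06, 0.06]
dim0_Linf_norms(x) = [0.9, 1.85]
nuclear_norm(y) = 2.81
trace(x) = 1.44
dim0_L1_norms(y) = [1.49, 2.7]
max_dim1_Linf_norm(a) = 0.06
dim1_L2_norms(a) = [0.02, 0.07]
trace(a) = -0.04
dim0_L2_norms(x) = [1.04, 2.06]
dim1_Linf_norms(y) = [1.85, 0.94]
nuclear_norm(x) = 2.78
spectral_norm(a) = 0.07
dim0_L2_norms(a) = [0.04, 0.06]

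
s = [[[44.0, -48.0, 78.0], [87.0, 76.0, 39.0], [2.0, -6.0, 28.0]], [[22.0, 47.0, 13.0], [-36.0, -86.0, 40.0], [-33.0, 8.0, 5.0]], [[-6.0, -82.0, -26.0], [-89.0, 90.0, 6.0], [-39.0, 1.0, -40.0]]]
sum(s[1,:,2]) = 58.0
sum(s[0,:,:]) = 300.0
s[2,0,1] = -82.0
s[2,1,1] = 90.0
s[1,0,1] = 47.0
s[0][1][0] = 87.0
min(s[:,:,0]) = -89.0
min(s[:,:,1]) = -86.0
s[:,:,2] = [[78.0, 39.0, 28.0], [13.0, 40.0, 5.0], [-26.0, 6.0, -40.0]]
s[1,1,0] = -36.0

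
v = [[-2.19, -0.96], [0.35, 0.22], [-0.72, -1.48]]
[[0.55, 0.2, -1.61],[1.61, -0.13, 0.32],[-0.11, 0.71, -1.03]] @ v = [[0.02,1.9], [-3.80,-2.05], [1.23,1.79]]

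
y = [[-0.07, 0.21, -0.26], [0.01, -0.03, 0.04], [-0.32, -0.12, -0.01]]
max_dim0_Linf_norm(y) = 0.32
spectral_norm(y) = 0.35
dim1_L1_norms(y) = [0.54, 0.08, 0.45]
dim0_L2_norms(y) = [0.33, 0.24, 0.26]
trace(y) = -0.11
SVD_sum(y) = [[-0.04, 0.22, -0.26], [0.01, -0.03, 0.04], [0.00, -0.02, 0.02]] + [[-0.03, -0.01, -0.0], [0.0, 0.00, 0.0], [-0.32, -0.10, -0.03]] + [[-0.0,0.00,0.00], [-0.00,0.0,0.00], [-0.00,0.00,0.0]]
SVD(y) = [[0.99,0.08,-0.15], [-0.15,-0.01,-0.99], [-0.09,1.00,-0.00]] @ diag([0.3452731628678902, 0.34188169687561853, 0.001829848259014759]) @ [[-0.13,  0.64,  -0.76], [-0.95,  -0.3,  -0.09], [0.29,  -0.71,  -0.65]]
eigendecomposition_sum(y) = [[-0.19, 0.07, -0.16], [0.03, -0.01, 0.02], [-0.17, 0.06, -0.14]] + [[0.12, 0.14, -0.1],[-0.02, -0.02, 0.02],[-0.15, -0.18, 0.13]] + [[-0.0, -0.00, 0.0], [0.00, 0.00, -0.00], [0.00, 0.0, -0.0]]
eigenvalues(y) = [-0.34, 0.23, 0.0]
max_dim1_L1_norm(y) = 0.54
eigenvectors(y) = [[-0.73, 0.62, -0.29], [0.11, -0.10, 0.7], [-0.67, -0.78, 0.65]]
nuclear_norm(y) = 0.69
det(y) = -0.00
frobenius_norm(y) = 0.49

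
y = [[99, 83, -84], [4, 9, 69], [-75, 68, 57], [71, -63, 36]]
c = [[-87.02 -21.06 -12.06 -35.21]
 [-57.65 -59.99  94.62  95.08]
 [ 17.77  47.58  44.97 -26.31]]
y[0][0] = 99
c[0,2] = -12.06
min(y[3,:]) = -63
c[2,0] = 17.77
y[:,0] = [99, 4, -75, 71]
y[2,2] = 57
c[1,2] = 94.62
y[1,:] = [4, 9, 69]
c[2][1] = 47.58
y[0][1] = 83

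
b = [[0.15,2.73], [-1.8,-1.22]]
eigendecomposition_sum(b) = [[(0.07+1.14j),(1.36+0.35j)], [(-0.9-0.23j),-0.61+0.97j]] + [[(0.07-1.14j), 1.36-0.35j], [-0.90+0.23j, -0.61-0.97j]]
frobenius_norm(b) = 3.49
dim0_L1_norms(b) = [1.95, 3.95]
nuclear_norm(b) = 4.65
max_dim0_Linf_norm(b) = 2.73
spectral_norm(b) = 3.16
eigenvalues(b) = [(-0.53+2.11j), (-0.53-2.11j)]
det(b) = 4.73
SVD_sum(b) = [[0.94,2.42], [-0.65,-1.67]] + [[-0.79, 0.31], [-1.15, 0.45]]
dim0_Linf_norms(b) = [1.8, 2.73]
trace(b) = -1.07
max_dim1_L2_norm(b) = 2.73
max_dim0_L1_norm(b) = 3.95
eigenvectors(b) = [[0.78+0.00j, 0.78-0.00j],[(-0.19+0.6j), (-0.19-0.6j)]]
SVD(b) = [[0.82, -0.57],[-0.57, -0.82]] @ diag([3.1552458708671516, 1.4994077145245694]) @ [[0.36, 0.93], [0.93, -0.36]]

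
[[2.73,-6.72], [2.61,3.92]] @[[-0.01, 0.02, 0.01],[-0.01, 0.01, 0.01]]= [[0.04, -0.01, -0.04], [-0.07, 0.09, 0.07]]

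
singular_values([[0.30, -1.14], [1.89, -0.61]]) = [2.11, 0.93]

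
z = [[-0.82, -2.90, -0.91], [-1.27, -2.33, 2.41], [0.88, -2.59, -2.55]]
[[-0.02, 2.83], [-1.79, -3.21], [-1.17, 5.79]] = z @ [[-1.67,0.18], [0.76,-0.49], [-0.89,-1.71]]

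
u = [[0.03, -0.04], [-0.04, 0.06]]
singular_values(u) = [0.09, 0.0]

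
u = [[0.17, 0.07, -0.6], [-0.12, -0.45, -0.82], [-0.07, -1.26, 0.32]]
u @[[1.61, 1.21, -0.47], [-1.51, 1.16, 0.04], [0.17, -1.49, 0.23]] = [[0.07, 1.18, -0.22], [0.35, 0.55, -0.15], [1.84, -2.02, 0.06]]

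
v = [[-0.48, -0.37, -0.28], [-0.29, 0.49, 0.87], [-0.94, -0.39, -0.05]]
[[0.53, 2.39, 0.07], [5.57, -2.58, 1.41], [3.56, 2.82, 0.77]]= v@[[-3.61,  0.47,  -2.38], [-1.18,  -8.64,  3.95], [5.86,  2.06,  -1.40]]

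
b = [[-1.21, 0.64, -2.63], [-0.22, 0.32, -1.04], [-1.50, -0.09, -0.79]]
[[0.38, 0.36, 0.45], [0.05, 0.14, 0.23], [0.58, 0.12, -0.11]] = b @ [[-0.38, -0.04, 0.21], [-0.12, 0.12, 0.03], [0.0, -0.09, -0.26]]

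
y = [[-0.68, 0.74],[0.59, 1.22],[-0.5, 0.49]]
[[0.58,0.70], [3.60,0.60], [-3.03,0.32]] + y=[[-0.1, 1.44],[4.19, 1.82],[-3.53, 0.81]]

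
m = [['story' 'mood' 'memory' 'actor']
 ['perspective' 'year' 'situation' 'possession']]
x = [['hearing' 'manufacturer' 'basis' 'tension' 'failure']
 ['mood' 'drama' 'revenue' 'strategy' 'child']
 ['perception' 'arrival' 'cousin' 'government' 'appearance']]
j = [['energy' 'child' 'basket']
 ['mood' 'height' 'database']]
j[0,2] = 'basket'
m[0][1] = 'mood'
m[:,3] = ['actor', 'possession']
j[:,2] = ['basket', 'database']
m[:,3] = ['actor', 'possession']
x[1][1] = 'drama'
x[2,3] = 'government'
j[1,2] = 'database'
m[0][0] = 'story'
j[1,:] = ['mood', 'height', 'database']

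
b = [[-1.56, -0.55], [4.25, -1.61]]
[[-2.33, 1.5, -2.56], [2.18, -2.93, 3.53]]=b @ [[1.02, -0.83, 1.25], [1.34, -0.37, 1.11]]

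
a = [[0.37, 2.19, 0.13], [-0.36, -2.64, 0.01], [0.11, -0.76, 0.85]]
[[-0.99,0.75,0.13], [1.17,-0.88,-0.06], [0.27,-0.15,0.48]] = a@[[-0.17, 0.11, -0.11], [-0.42, 0.32, 0.04], [-0.03, 0.10, 0.62]]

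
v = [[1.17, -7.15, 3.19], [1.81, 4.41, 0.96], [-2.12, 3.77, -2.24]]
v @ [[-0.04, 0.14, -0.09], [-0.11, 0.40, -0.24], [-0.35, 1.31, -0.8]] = [[-0.38, 1.48, -0.94], [-0.89, 3.28, -1.99], [0.45, -1.72, 1.08]]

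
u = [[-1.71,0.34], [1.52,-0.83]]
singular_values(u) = [2.43, 0.37]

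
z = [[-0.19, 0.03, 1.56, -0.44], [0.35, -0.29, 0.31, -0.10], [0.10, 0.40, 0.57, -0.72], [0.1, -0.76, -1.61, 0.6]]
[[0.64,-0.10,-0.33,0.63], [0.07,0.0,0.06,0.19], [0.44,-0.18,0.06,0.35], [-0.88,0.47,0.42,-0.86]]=z @ [[0.04,-0.32,0.14,0.38], [0.26,-0.49,-0.22,0.26], [0.36,-0.15,-0.31,0.47], [-0.18,-0.19,-0.43,0.09]]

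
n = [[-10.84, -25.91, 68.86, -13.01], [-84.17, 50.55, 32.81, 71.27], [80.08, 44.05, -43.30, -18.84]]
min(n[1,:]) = -84.17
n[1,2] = 32.81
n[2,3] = -18.84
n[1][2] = 32.81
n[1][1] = 50.55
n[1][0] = -84.17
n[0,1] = -25.91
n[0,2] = 68.86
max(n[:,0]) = 80.08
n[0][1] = -25.91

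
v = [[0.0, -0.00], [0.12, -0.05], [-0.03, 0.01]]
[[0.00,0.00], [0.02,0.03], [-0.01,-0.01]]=v @ [[0.41,0.51], [0.61,0.69]]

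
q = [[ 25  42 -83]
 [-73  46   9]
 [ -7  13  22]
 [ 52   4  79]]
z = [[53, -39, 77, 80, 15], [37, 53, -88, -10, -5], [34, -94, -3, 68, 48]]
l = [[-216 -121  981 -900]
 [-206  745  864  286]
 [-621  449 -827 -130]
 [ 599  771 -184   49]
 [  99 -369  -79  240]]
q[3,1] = 4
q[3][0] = 52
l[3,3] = 49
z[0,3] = 80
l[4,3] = 240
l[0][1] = -121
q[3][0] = 52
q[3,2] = 79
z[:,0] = [53, 37, 34]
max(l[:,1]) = 771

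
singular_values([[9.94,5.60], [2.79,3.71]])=[12.19, 1.74]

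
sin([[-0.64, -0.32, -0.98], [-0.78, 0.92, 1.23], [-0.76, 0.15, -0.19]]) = [[-0.48, -0.23, -0.71], [-0.55, 0.65, 0.87], [-0.56, 0.10, -0.15]]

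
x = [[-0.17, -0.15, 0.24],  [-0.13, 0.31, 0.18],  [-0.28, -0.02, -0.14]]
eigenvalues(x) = [(-0.18+0.27j), (-0.18-0.27j), (0.36+0j)]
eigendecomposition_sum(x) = [[(-0.1+0.12j), (-0.04+0.02j), 0.13+0.09j], [-0.01+0.06j, -0.01+0.01j, (0.06+0j)], [-0.13-0.08j, (-0.03-0.03j), (-0.07+0.14j)]] + [[-0.10-0.12j,-0.04-0.02j,(0.13-0.09j)], [(-0.01-0.06j),-0.01-0.01j,(0.06-0j)], [-0.13+0.08j,-0.03+0.03j,-0.07-0.14j]] + [[0.03+0.00j,  (-0.08+0j),  -0.02-0.00j], [(-0.11-0j),  (0.33-0j),  0.06+0.00j], [(-0.01-0j),  (0.03-0j),  0.01+0.00j]]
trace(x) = -0.00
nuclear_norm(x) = 1.02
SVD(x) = [[-0.43, 0.64, -0.64], [-0.88, -0.45, 0.14], [-0.20, 0.62, 0.76]] @ diag([0.39460091260388014, 0.3349315250548477, 0.29139490952420416]) @ [[0.62, -0.52, -0.59], [-0.67, -0.74, -0.05], [-0.41, 0.42, -0.81]]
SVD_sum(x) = [[-0.1, 0.09, 0.1], [-0.22, 0.18, 0.20], [-0.05, 0.04, 0.05]] + [[-0.14, -0.16, -0.01], [0.1, 0.11, 0.01], [-0.14, -0.15, -0.01]] + [[0.08, -0.08, 0.15], [-0.02, 0.02, -0.03], [-0.09, 0.09, -0.18]]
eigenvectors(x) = [[0.10-0.67j, 0.10+0.67j, 0.23+0.00j], [(-0.1-0.23j), (-0.1+0.23j), (-0.97+0j)], [0.70+0.00j, (0.7-0j), -0.09+0.00j]]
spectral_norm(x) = 0.39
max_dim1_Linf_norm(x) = 0.31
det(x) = 0.04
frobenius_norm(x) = 0.59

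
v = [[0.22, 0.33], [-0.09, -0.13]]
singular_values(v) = [0.43, 0.0]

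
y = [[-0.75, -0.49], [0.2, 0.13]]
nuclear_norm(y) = 0.93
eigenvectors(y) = [[-0.97, 0.55],[0.26, -0.84]]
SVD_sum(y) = [[-0.75, -0.49], [0.20, 0.13]] + [[0.00, -0.0], [0.0, -0.00]]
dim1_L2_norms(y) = [0.9, 0.24]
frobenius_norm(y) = 0.93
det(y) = 0.00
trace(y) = -0.62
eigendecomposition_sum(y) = [[-0.75, -0.49], [0.2, 0.13]] + [[0.0, 0.00],[-0.0, -0.00]]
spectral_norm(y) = 0.93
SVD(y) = [[-0.97, 0.26],[0.26, 0.97]] @ diag([0.9270920715512124, 0.0005393207593323682]) @ [[0.84, 0.55],[0.55, -0.84]]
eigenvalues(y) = [-0.62, -0.0]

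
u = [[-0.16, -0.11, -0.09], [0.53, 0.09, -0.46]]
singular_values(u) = [0.71, 0.2]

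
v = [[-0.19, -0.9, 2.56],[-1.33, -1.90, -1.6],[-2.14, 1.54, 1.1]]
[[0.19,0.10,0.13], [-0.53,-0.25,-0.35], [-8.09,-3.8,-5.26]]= v @[[2.66, 1.25, 1.73], [-1.40, -0.66, -0.91], [-0.22, -0.10, -0.14]]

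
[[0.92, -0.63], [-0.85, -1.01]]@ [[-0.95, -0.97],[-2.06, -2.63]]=[[0.42, 0.76], [2.89, 3.48]]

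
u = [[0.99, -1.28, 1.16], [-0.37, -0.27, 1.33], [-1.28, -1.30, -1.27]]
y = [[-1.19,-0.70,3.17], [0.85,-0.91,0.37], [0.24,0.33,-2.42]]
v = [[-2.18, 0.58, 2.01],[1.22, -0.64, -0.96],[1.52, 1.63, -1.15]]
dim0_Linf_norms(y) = [1.19, 0.91, 3.17]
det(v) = 0.90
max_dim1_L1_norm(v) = 4.77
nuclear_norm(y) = 5.95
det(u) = 4.99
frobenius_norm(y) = 4.43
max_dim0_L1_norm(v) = 4.92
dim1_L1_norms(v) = [4.77, 2.82, 4.3]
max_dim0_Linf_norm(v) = 2.18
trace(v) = -3.97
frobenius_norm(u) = 3.30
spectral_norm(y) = 4.22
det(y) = -2.40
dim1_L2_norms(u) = [1.99, 1.41, 2.22]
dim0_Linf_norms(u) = [1.28, 1.3, 1.33]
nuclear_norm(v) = 5.82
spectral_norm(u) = 2.50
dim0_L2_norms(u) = [1.66, 1.84, 2.17]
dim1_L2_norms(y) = [3.46, 1.3, 2.45]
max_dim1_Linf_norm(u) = 1.33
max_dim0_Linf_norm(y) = 3.17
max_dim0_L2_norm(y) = 4.01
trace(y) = -4.52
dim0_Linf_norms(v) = [2.18, 1.63, 2.01]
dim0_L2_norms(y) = [1.48, 1.19, 4.01]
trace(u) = -0.55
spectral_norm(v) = 3.85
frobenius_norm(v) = 4.27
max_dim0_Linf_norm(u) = 1.33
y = v + u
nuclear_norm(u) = 5.44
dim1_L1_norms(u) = [3.43, 1.97, 3.85]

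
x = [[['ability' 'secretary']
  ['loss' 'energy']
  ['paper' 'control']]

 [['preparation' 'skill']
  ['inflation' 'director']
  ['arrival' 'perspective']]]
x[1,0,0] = 'preparation'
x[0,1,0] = 'loss'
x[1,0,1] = 'skill'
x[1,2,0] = 'arrival'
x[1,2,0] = 'arrival'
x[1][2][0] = 'arrival'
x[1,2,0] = 'arrival'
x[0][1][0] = 'loss'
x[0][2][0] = 'paper'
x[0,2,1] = 'control'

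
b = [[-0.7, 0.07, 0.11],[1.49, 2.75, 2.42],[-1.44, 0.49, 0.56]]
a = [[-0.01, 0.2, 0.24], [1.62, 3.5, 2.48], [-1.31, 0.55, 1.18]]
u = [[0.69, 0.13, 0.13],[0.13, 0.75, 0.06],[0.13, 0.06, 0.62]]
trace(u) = 2.06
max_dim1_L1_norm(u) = 0.95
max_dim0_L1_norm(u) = 0.95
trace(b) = 2.61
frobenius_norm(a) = 4.95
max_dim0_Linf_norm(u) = 0.75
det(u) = 0.30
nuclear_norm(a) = 6.41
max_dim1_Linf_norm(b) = 2.75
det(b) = -0.03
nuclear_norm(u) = 2.06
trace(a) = 4.67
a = b + u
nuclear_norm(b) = 5.72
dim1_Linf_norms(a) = [0.24, 3.5, 1.31]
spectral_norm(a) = 4.64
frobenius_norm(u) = 1.22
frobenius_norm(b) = 4.33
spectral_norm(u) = 0.91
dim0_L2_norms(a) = [2.08, 3.55, 2.76]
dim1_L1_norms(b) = [0.88, 6.66, 2.49]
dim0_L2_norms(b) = [2.19, 2.79, 2.49]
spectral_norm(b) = 3.96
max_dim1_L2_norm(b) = 3.95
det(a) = 0.25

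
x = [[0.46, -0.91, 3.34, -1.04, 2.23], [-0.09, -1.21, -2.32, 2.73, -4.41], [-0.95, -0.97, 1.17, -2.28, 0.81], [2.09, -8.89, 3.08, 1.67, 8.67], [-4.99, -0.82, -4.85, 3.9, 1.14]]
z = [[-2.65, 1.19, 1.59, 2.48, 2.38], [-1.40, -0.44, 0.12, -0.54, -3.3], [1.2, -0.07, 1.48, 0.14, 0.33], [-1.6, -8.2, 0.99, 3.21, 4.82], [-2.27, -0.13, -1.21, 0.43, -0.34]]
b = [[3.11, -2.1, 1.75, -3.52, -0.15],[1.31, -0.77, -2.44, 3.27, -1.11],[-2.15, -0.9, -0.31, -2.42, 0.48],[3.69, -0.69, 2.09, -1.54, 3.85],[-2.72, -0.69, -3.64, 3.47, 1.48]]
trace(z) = 1.26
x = z + b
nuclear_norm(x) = 30.91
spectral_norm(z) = 10.44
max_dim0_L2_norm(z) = 8.3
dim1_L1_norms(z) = [10.29, 5.8, 3.22, 18.82, 4.38]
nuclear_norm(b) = 21.23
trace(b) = 1.97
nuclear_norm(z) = 21.25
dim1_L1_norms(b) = [10.63, 8.9, 6.26, 11.86, 12.0]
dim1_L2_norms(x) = [4.27, 5.81, 3.01, 13.07, 8.1]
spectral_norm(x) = 13.76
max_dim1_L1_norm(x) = 24.4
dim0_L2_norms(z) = [4.26, 8.3, 2.68, 4.12, 6.33]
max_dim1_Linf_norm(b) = 3.85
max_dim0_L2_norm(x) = 10.08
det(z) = -3.69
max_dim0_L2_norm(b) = 6.58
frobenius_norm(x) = 17.25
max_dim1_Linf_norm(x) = 8.89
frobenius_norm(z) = 12.29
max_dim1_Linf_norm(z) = 8.2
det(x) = 1674.45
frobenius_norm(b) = 11.51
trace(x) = 3.23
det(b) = 112.78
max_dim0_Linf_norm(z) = 8.2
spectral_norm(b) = 9.11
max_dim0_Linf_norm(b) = 3.85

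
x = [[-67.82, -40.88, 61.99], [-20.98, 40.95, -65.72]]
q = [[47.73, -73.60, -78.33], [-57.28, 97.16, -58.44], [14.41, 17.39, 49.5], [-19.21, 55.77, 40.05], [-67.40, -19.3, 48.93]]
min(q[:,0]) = -67.4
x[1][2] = -65.72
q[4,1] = -19.3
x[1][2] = -65.72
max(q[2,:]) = 49.5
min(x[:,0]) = -67.82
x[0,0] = -67.82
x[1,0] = -20.98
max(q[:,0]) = 47.73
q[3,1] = 55.77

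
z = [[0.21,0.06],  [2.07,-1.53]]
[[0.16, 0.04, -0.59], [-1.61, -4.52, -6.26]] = z @[[0.33, -0.46, -2.87],[1.50, 2.33, 0.21]]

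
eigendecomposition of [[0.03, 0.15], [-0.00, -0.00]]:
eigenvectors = [[1.00, -0.98], [0.0, 0.2]]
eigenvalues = [0.03, -0.0]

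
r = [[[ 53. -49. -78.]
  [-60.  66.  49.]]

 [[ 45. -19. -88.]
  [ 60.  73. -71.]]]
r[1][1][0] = 60.0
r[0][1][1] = 66.0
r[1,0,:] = [45.0, -19.0, -88.0]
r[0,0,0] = 53.0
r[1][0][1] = -19.0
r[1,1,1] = 73.0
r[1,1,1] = 73.0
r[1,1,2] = -71.0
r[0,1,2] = 49.0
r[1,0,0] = 45.0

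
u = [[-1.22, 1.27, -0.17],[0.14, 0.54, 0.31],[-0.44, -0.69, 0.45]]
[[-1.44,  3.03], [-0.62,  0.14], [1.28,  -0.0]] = u @ [[-0.29, -1.58], [-1.35, 0.83], [0.49, -0.28]]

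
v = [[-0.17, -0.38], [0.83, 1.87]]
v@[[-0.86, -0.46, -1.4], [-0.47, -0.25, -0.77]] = [[0.32, 0.17, 0.53], [-1.59, -0.85, -2.60]]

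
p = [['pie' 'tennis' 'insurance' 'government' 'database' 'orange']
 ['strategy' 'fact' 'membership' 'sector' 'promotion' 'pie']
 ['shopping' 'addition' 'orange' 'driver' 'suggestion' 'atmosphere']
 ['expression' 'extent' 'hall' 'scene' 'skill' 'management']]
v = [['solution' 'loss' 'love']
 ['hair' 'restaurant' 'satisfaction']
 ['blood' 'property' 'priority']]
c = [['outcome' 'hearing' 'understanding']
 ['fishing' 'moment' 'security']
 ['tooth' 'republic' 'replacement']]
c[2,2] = 'replacement'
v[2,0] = 'blood'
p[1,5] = 'pie'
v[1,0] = 'hair'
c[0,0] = 'outcome'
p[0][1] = 'tennis'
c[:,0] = ['outcome', 'fishing', 'tooth']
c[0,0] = 'outcome'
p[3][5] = 'management'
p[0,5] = 'orange'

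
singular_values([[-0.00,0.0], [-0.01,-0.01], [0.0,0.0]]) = [0.01, 0.0]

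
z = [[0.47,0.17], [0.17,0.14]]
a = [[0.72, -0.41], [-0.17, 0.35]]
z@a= [[0.31, -0.13], [0.1, -0.02]]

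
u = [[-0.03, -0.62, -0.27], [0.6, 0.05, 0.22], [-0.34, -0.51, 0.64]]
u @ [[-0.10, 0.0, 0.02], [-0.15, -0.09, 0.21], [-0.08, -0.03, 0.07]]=[[0.12, 0.06, -0.15], [-0.09, -0.01, 0.04], [0.06, 0.03, -0.07]]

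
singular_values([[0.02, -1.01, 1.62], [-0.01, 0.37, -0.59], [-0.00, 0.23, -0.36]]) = [2.08, 0.01, 0.0]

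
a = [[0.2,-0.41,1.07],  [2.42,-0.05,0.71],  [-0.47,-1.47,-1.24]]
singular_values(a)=[2.79, 1.69, 1.0]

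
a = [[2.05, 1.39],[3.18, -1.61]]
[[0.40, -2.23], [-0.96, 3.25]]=a @ [[-0.09, 0.12], [0.42, -1.78]]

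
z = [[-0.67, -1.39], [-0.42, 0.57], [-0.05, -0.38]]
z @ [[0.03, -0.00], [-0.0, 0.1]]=[[-0.02, -0.14], [-0.01, 0.06], [-0.00, -0.04]]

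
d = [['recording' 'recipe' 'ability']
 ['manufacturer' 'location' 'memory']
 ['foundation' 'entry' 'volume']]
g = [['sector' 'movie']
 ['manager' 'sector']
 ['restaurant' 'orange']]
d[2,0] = 'foundation'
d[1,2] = 'memory'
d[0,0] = 'recording'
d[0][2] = 'ability'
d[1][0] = 'manufacturer'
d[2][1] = 'entry'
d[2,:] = ['foundation', 'entry', 'volume']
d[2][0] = 'foundation'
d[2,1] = 'entry'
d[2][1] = 'entry'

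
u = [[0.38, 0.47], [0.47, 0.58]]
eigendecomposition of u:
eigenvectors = [[-0.78, -0.63], [0.63, -0.78]]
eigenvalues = [-0.0, 0.96]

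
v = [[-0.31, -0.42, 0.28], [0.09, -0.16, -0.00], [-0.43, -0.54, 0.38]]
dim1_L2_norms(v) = [0.59, 0.18, 0.79]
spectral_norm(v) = 0.99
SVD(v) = [[-0.60,-0.03,-0.8], [-0.07,-0.99,0.09], [-0.80,0.11,0.59]] @ diag([0.9877188332519132, 0.17293797869916522, 0.001990468016953901]) @ [[0.53, 0.70, -0.48], [-0.72, 0.67, 0.18], [0.44, 0.25, 0.86]]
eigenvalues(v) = [(-0.05+0.17j), (-0.05-0.17j), (0.01+0j)]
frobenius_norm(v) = 1.00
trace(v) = -0.09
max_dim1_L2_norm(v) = 0.79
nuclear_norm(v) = 1.16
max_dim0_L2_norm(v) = 0.7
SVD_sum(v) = [[-0.31,-0.42,0.28], [-0.03,-0.05,0.03], [-0.42,-0.55,0.38]] + [[0.00, -0.00, -0.00],[0.12, -0.11, -0.03],[-0.01, 0.01, 0.00]] + [[-0.0,-0.00,-0.00], [0.00,0.00,0.0], [0.0,0.00,0.0]]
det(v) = 0.00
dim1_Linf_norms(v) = [0.42, 0.16, 0.54]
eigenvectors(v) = [[(0.59-0.01j),0.59+0.01j,0.45+0.00j], [(0.14-0.23j),0.14+0.23j,0.23+0.00j], [0.76+0.00j,(0.76-0j),(0.86+0j)]]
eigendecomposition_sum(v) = [[-0.14+0.23j, -0.21-0.07j, (0.13-0.1j)], [0.05+0.11j, -0.08+0.06j, -0.00-0.07j], [(-0.19+0.29j), (-0.27-0.1j), 0.17-0.12j]] + [[(-0.14-0.23j), (-0.21+0.07j), 0.13+0.10j], [0.05-0.11j, (-0.08-0.06j), -0.00+0.07j], [(-0.19-0.29j), (-0.27+0.1j), (0.17+0.12j)]] + [[(-0.02-0j), 0.00-0.00j, 0.02+0.00j], [-0.01-0.00j, 0.00-0.00j, 0.01+0.00j], [(-0.04-0j), -0j, 0.03+0.00j]]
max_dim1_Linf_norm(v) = 0.54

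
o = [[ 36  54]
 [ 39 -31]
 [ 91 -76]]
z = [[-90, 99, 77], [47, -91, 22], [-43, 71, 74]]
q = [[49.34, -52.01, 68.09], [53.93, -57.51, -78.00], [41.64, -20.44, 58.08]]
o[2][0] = 91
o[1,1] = -31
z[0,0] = -90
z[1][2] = 22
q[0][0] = 49.34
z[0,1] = 99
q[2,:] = [41.64, -20.44, 58.08]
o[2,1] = -76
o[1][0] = 39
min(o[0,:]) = 36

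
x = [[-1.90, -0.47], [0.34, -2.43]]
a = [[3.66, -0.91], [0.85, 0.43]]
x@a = [[-7.35, 1.53], [-0.82, -1.35]]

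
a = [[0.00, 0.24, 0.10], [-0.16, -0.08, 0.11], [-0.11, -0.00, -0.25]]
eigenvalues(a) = [(-0.03+0.22j), (-0.03-0.22j), (-0.26+0j)]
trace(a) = -0.33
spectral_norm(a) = 0.31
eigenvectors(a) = [[-0.74+0.00j, -0.74-0.00j, 0.09+0.00j], [(0.03-0.61j), 0.03+0.61j, -0.46+0.00j], [0.18-0.19j, (0.18+0.19j), 0.88+0.00j]]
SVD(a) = [[-0.65,0.58,0.5], [-0.04,-0.68,0.73], [0.76,0.45,0.46]] @ diag([0.3105359243730221, 0.24008388601306366, 0.17951926735216758]) @ [[-0.25,-0.49,-0.84], [0.25,0.8,-0.54], [-0.94,0.34,0.08]]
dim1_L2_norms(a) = [0.26, 0.21, 0.27]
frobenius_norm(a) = 0.43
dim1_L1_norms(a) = [0.34, 0.35, 0.36]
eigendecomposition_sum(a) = [[0.00+0.11j, (0.12+0.02j), (0.06-0j)], [(-0.09-0j), (-0.02+0.1j), (-0+0.05j)], [(-0.03-0.03j), -0.03+0.02j, -0.01+0.02j]] + [[0.00-0.11j, 0.12-0.02j, 0.06+0.00j], [(-0.09+0j), (-0.02-0.1j), -0.00-0.05j], [-0.03+0.03j, (-0.03-0.02j), -0.01-0.02j]] + [[(-0-0j), 0.01-0.00j, -0.02-0.00j], [(0.03+0j), (-0.04+0j), 0.12+0.00j], [-0.05-0.00j, (0.07-0j), (-0.22-0j)]]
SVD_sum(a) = [[0.05, 0.1, 0.17], [0.00, 0.01, 0.01], [-0.06, -0.12, -0.20]] + [[0.03,  0.11,  -0.08],[-0.04,  -0.13,  0.09],[0.03,  0.09,  -0.06]] + [[-0.08, 0.03, 0.01], [-0.12, 0.04, 0.01], [-0.08, 0.03, 0.01]]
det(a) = -0.01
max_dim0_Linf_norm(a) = 0.25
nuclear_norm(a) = 0.73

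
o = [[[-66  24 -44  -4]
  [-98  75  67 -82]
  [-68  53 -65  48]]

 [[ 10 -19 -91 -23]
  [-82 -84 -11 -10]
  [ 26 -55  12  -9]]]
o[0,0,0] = -66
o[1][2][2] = 12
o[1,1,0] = -82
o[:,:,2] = [[-44, 67, -65], [-91, -11, 12]]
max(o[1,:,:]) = 26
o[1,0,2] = -91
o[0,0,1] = 24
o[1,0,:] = [10, -19, -91, -23]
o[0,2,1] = 53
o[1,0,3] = -23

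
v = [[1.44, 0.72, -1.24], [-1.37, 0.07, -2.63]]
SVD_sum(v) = [[-0.25, 0.07, -0.74], [-0.92, 0.24, -2.76]] + [[1.69, 0.65, -0.50], [-0.45, -0.17, 0.13]]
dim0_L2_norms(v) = [1.99, 0.72, 2.91]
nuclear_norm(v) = 4.97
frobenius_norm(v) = 3.60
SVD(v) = [[0.26, 0.97], [0.97, -0.26]] @ diag([3.0257794081455254, 1.9424106088164044]) @ [[-0.32, 0.08, -0.95], [0.90, 0.35, -0.27]]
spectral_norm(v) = 3.03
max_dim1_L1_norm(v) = 4.07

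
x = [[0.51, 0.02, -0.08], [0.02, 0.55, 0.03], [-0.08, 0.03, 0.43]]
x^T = [[0.51, 0.02, -0.08], [0.02, 0.55, 0.03], [-0.08, 0.03, 0.43]]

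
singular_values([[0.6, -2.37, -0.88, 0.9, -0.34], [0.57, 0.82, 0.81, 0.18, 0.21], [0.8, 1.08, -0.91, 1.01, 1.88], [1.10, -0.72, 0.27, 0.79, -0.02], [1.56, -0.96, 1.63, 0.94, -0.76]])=[3.6, 2.7, 2.49, 0.11, 0.0]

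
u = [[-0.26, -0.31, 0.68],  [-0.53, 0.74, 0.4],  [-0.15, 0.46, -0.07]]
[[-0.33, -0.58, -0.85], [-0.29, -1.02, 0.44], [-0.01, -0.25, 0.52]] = u @ [[3.40,  -0.09,  -0.46], [1.29,  -0.77,  0.83], [1.40,  -1.24,  -1.05]]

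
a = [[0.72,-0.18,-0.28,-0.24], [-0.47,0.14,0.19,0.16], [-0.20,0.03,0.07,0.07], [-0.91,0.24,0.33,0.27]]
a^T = [[0.72, -0.47, -0.20, -0.91],[-0.18, 0.14, 0.03, 0.24],[-0.28, 0.19, 0.07, 0.33],[-0.24, 0.16, 0.07, 0.27]]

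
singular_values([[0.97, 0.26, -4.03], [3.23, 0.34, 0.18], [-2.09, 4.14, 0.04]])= [4.93, 4.13, 2.83]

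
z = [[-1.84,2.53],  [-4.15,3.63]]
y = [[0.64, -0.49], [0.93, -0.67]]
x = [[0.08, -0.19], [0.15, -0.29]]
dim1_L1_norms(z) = [4.37, 7.78]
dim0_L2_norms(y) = [1.13, 0.83]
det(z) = 3.82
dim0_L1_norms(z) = [5.99, 6.16]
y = x @ z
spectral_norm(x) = 0.39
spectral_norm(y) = 1.40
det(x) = 0.01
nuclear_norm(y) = 1.42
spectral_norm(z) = 6.31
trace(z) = 1.79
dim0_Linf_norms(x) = [0.15, 0.29]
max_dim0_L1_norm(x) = 0.48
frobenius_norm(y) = 1.40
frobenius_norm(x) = 0.39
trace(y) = -0.03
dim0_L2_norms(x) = [0.17, 0.35]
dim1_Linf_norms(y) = [0.64, 0.93]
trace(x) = -0.21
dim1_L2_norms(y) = [0.81, 1.15]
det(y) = 0.03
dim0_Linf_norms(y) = [0.93, 0.67]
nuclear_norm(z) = 6.92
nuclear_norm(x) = 0.40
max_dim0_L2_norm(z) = 4.54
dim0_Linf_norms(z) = [4.15, 3.63]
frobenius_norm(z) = 6.34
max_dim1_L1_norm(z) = 7.78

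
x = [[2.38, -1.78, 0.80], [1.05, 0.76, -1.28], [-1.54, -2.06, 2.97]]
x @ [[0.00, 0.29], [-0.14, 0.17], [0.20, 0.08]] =[[0.41,0.45], [-0.36,0.33], [0.88,-0.56]]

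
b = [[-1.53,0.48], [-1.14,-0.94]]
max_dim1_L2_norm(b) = 1.6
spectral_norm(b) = 1.92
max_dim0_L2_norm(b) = 1.91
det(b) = 1.99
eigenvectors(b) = [[-0.22+0.50j,  -0.22-0.50j],[-0.84+0.00j,  (-0.84-0j)]]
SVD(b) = [[-0.76,  -0.65], [-0.65,  0.76]] @ diag([1.919565099935353, 1.0342967790292]) @ [[0.99, 0.13], [0.13, -0.99]]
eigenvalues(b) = [(-1.23+0.68j), (-1.23-0.68j)]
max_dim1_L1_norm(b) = 2.08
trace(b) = -2.47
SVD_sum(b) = [[-1.44, -0.19], [-1.24, -0.16]] + [[-0.09, 0.67],[0.10, -0.78]]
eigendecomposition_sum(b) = [[(-0.76+0.07j),  (0.24+0.44j)], [(-0.57-1.04j),  (-0.47+0.61j)]] + [[-0.76-0.07j, (0.24-0.44j)],[(-0.57+1.04j), -0.47-0.61j]]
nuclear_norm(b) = 2.95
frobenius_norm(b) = 2.18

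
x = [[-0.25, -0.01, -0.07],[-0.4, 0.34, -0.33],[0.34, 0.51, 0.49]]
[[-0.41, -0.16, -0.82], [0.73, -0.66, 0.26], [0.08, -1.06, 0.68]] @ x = [[-0.11, -0.47, -0.32],[0.17, -0.1, 0.29],[0.64, -0.01, 0.68]]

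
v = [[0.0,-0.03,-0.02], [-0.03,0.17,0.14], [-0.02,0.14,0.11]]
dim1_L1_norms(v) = [0.05, 0.34, 0.27]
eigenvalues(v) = [0.29, -0.01, -0.0]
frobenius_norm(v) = 0.29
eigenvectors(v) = [[-0.12, 0.77, 0.63], [0.77, 0.47, -0.42], [0.62, -0.43, 0.65]]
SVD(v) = [[-0.12, -0.77, 0.63], [0.77, -0.47, -0.42], [0.62, 0.43, 0.65]] @ diag([0.2876600024589894, 0.007175533060040437, 0.0004844693989489113]) @ [[-0.12,0.77,0.62], [0.77,0.47,-0.43], [-0.63,0.42,-0.65]]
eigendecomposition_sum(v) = [[0.0, -0.03, -0.02], [-0.03, 0.17, 0.14], [-0.02, 0.14, 0.11]] + [[-0.00, -0.0, 0.0],[-0.00, -0.0, 0.0],[0.0, 0.0, -0.0]] + [[-0.00, 0.0, -0.0], [0.00, -0.0, 0.0], [-0.00, 0.00, -0.0]]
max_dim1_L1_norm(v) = 0.34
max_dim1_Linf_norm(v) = 0.17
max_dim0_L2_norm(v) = 0.22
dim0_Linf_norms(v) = [0.03, 0.17, 0.14]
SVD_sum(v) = [[0.00, -0.03, -0.02],[-0.03, 0.17, 0.14],[-0.02, 0.14, 0.11]] + [[-0.00,-0.0,0.0], [-0.0,-0.0,0.00], [0.0,0.00,-0.00]] + [[-0.0,  0.00,  -0.00], [0.0,  -0.00,  0.00], [-0.0,  0.0,  -0.0]]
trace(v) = 0.28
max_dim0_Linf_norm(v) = 0.17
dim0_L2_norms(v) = [0.04, 0.22, 0.18]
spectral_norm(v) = 0.29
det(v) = 0.00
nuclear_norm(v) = 0.30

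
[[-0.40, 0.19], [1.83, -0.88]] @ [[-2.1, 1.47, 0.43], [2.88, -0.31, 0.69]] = [[1.39, -0.65, -0.04], [-6.38, 2.96, 0.18]]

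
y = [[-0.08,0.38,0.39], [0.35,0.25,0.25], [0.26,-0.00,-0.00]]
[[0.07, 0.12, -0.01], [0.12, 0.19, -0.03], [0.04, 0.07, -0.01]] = y @[[0.17, 0.27, -0.04], [0.27, 0.57, -0.20], [-0.04, -0.2, 0.15]]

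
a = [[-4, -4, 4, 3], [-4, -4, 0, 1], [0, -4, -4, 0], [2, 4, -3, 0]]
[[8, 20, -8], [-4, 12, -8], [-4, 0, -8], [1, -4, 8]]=a @ [[2, -2, 0], [0, 0, 2], [1, 0, 0], [4, 4, 0]]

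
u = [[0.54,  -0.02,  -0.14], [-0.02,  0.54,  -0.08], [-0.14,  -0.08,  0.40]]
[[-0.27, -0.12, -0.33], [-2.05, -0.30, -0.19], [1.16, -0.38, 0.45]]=u@[[-0.06, -0.58, -0.37], [-3.48, -0.77, -0.23], [2.18, -1.30, 0.95]]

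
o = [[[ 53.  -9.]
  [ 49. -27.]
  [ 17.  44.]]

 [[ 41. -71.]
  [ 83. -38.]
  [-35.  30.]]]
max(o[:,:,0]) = 83.0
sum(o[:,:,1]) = -71.0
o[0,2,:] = [17.0, 44.0]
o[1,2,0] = -35.0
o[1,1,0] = 83.0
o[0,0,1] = -9.0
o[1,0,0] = 41.0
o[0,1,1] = -27.0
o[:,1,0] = [49.0, 83.0]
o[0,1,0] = 49.0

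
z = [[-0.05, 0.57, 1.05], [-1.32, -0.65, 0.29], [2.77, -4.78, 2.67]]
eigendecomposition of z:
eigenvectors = [[(-0.28+0j), (-0.35-0.39j), (-0.35+0.39j)], [(0.02+0j), 0.29-0.44j, 0.29+0.44j], [(-0.96+0j), (0.67+0j), 0.67-0.00j]]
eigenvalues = [(3.57+0j), (-0.8+1.56j), (-0.8-1.56j)]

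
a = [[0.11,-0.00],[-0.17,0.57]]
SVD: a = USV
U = [[-0.05, 1.00],[1.0, 0.05]]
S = [0.6, 0.11]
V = [[-0.30, 0.96], [0.96, 0.3]]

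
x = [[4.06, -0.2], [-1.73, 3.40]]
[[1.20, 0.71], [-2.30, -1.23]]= x @ [[0.27, 0.16], [-0.54, -0.28]]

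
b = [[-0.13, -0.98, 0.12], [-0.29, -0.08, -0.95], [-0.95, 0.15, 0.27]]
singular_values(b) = [1.0, 1.0, 0.99]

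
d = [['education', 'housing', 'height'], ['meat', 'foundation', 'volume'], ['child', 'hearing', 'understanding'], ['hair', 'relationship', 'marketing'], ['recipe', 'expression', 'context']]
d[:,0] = ['education', 'meat', 'child', 'hair', 'recipe']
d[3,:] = ['hair', 'relationship', 'marketing']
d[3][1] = 'relationship'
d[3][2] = 'marketing'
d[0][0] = 'education'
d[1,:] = ['meat', 'foundation', 'volume']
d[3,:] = ['hair', 'relationship', 'marketing']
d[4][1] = 'expression'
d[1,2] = 'volume'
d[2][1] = 'hearing'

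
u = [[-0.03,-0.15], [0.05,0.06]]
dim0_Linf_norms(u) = [0.05, 0.15]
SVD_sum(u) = [[-0.04, -0.15], [0.02, 0.07]] + [[0.01, -0.0], [0.03, -0.01]]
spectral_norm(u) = 0.17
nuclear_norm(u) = 0.20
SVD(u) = [[0.90,-0.43],[-0.43,-0.9]] @ diag([0.1683868623161519, 0.03385062184541488]) @ [[-0.29, -0.96], [-0.96, 0.29]]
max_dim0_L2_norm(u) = 0.16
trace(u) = 0.03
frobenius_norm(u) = 0.17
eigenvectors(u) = [[(-0.87+0j), -0.87-0.00j], [(0.26+0.43j), 0.26-0.43j]]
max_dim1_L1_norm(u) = 0.18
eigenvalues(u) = [(0.02+0.07j), (0.02-0.07j)]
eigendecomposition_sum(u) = [[(-0.02+0.04j), (-0.08+0.02j)], [0.03-0.01j, 0.03+0.03j]] + [[(-0.02-0.04j), -0.08-0.02j],  [0.03+0.01j, 0.03-0.03j]]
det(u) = 0.01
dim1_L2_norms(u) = [0.15, 0.08]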